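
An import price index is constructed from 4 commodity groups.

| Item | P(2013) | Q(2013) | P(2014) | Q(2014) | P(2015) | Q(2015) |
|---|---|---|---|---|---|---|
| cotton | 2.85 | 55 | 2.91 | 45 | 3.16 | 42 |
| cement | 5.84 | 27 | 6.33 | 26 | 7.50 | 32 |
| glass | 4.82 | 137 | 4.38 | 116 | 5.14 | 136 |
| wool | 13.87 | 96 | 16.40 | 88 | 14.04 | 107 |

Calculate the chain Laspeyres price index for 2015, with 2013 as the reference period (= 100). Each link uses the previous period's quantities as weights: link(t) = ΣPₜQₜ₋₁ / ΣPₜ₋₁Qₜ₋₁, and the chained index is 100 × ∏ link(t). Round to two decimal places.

104.87

Link 2013→2014:
ΣP(2014)Q(2013) = 2.91×55 + 6.33×27 + 4.38×137 + 16.40×96 = 160.05 + 170.91 + 600.06 + 1574.4 = 2505.42
ΣP(2013)Q(2013) = 2.85×55 + 5.84×27 + 4.82×137 + 13.87×96 = 156.75 + 157.68 + 660.34 + 1331.52 = 2306.29
link = 2505.42/2306.29 = 1.086342
Link 2014→2015:
ΣP(2015)Q(2014) = 3.16×45 + 7.50×26 + 5.14×116 + 14.04×88 = 142.2 + 195 + 596.24 + 1235.52 = 2168.96
ΣP(2014)Q(2014) = 2.91×45 + 6.33×26 + 4.38×116 + 16.40×88 = 130.95 + 164.58 + 508.08 + 1443.2 = 2246.81
link = 2168.96/2246.81 = 0.965351
Chained index = 100 × 1.086342 × 0.965351 = 104.8701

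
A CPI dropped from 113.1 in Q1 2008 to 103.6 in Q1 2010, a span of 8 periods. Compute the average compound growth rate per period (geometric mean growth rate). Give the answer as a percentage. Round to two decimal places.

Growth factor = (103.6/113.1)^(1/8) = (0.916004)^(1/8) = 0.989093
Growth rate = 0.989093 − 1 = -0.010907 = -1.0907%

-1.09%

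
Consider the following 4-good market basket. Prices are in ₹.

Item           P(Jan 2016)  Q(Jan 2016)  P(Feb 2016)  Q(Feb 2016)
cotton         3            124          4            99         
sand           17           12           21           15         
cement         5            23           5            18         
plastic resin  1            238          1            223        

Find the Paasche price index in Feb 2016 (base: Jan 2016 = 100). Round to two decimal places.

118.38

Paasche price index uses current-period quantities as weights.
ΣP(Feb 2016)·Q(Feb 2016) = 4×99 + 21×15 + 5×18 + 1×223 = 396 + 315 + 90 + 223 = 1024
ΣP(Jan 2016)·Q(Feb 2016) = 3×99 + 17×15 + 5×18 + 1×223 = 297 + 255 + 90 + 223 = 865
Index = 1024 / 865 × 100 = 118.3815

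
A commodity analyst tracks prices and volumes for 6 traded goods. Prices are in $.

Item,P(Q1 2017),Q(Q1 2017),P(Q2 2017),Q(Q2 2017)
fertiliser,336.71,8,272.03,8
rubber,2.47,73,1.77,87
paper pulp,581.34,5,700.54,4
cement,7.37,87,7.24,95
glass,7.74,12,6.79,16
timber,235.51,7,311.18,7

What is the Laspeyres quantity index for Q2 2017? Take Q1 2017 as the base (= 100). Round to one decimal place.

Laspeyres quantity index uses base-period prices as weights.
ΣP(Q1 2017)·Q(Q2 2017) = 336.71×8 + 2.47×87 + 581.34×4 + 7.37×95 + 7.74×16 + 235.51×7 = 2693.68 + 214.89 + 2325.36 + 700.15 + 123.84 + 1648.57 = 7706.49
ΣP(Q1 2017)·Q(Q1 2017) = 336.71×8 + 2.47×73 + 581.34×5 + 7.37×87 + 7.74×12 + 235.51×7 = 2693.68 + 180.31 + 2906.7 + 641.19 + 92.88 + 1648.57 = 8163.33
Index = 7706.49 / 8163.33 × 100 = 94.4038

94.4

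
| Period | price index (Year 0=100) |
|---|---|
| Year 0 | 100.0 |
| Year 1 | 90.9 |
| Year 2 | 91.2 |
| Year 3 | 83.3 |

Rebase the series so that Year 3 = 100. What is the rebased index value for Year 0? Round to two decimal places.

120.05

Rebased(Year 0) = 100.0 / 83.3 × 100 = 120.0480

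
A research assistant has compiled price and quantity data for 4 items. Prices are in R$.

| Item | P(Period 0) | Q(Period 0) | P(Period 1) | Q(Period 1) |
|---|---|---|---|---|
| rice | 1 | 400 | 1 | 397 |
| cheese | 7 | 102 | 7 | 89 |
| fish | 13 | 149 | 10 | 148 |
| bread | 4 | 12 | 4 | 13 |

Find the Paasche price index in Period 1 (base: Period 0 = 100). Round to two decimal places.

Paasche price index uses current-period quantities as weights.
ΣP(Period 1)·Q(Period 1) = 1×397 + 7×89 + 10×148 + 4×13 = 397 + 623 + 1480 + 52 = 2552
ΣP(Period 0)·Q(Period 1) = 1×397 + 7×89 + 13×148 + 4×13 = 397 + 623 + 1924 + 52 = 2996
Index = 2552 / 2996 × 100 = 85.1802

85.18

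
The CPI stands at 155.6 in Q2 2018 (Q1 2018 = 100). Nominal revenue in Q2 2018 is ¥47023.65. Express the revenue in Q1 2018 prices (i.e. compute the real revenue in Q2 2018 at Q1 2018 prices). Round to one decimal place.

Real = Nominal ÷ (Index/100) = 47023.65 ÷ (155.6/100)
     = 47023.65 ÷ 1.556 = 30220.8548

30220.9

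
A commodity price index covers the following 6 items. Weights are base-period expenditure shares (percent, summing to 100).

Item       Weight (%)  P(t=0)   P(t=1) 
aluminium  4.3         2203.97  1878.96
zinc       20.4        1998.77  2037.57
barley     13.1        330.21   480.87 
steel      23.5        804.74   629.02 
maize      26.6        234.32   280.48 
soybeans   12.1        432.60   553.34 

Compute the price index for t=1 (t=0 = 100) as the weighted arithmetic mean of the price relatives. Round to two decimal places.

aluminium: 4.3 × (1878.96/2203.97) = 4.3 × 0.852534 = 3.6659
zinc: 20.4 × (2037.57/1998.77) = 20.4 × 1.019412 = 20.7960
barley: 13.1 × (480.87/330.21) = 13.1 × 1.456255 = 19.0769
steel: 23.5 × (629.02/804.74) = 23.5 × 0.781644 = 18.3686
maize: 26.6 × (280.48/234.32) = 26.6 × 1.196996 = 31.8401
soybeans: 12.1 × (553.34/432.60) = 12.1 × 1.279103 = 15.4771
Index = Σ wᵢ·(p₁ᵢ/p₀ᵢ) = 3.6659 + 20.7960 + 19.0769 + 18.3686 + 31.8401 + 15.4771 = 109.2247

109.22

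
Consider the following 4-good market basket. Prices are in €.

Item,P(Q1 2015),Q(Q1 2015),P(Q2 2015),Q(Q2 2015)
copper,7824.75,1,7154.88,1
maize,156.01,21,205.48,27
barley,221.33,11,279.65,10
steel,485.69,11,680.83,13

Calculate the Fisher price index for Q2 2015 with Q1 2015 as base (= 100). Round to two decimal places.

Laspeyres component (base-period weights):
ΣP(Q2 2015)Q(Q1 2015) = 7154.88×1 + 205.48×21 + 279.65×11 + 680.83×11 = 7154.88 + 4315.08 + 3076.15 + 7489.13 = 22035.24
ΣP(Q1 2015)Q(Q1 2015) = 7824.75×1 + 156.01×21 + 221.33×11 + 485.69×11 = 7824.75 + 3276.21 + 2434.63 + 5342.59 = 18878.18
L = 22035.24 / 18878.18 × 100 = 116.7233
Paasche component (current-period weights):
ΣP(Q2 2015)Q(Q2 2015) = 7154.88×1 + 205.48×27 + 279.65×10 + 680.83×13 = 7154.88 + 5547.96 + 2796.5 + 8850.79 = 24350.13
ΣP(Q1 2015)Q(Q2 2015) = 7824.75×1 + 156.01×27 + 221.33×10 + 485.69×13 = 7824.75 + 4212.27 + 2213.3 + 6313.97 = 20564.29
P = 24350.13 / 20564.29 × 100 = 118.4098
Fisher = √(L × P) = √(116.7233 × 118.4098) = 117.5635

117.56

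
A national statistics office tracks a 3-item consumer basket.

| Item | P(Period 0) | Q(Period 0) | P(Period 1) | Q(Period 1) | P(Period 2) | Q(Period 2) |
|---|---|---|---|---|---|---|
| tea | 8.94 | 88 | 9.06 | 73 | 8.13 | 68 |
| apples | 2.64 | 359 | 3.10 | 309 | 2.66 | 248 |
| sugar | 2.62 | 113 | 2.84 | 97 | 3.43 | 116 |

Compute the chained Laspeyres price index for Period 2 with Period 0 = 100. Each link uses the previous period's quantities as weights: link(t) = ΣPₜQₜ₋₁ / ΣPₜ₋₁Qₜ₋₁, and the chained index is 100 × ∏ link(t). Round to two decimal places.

Link Period 0→Period 1:
ΣP(Period 1)Q(Period 0) = 9.06×88 + 3.10×359 + 2.84×113 = 797.28 + 1112.9 + 320.92 = 2231.1
ΣP(Period 0)Q(Period 0) = 8.94×88 + 2.64×359 + 2.62×113 = 786.72 + 947.76 + 296.06 = 2030.54
link = 2231.1/2030.54 = 1.098772
Link Period 1→Period 2:
ΣP(Period 2)Q(Period 1) = 8.13×73 + 2.66×309 + 3.43×97 = 593.49 + 821.94 + 332.71 = 1748.14
ΣP(Period 1)Q(Period 1) = 9.06×73 + 3.10×309 + 2.84×97 = 661.38 + 957.9 + 275.48 = 1894.76
link = 1748.14/1894.76 = 0.922618
Chained index = 100 × 1.098772 × 0.922618 = 101.3747

101.37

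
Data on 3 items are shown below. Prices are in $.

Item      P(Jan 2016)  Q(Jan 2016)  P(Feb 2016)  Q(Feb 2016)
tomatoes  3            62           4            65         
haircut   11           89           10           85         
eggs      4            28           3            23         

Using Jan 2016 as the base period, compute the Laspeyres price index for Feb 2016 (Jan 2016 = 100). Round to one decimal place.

95.7

Laspeyres price index uses base-period quantities as weights.
ΣP(Feb 2016)·Q(Jan 2016) = 4×62 + 10×89 + 3×28 = 248 + 890 + 84 = 1222
ΣP(Jan 2016)·Q(Jan 2016) = 3×62 + 11×89 + 4×28 = 186 + 979 + 112 = 1277
Index = 1222 / 1277 × 100 = 95.6930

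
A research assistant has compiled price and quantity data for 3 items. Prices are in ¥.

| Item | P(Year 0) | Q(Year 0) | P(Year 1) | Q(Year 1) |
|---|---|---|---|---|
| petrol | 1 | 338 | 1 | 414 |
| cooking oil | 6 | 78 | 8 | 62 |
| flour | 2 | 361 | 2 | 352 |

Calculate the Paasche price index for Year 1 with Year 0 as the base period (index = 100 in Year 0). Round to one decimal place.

Paasche price index uses current-period quantities as weights.
ΣP(Year 1)·Q(Year 1) = 1×414 + 8×62 + 2×352 = 414 + 496 + 704 = 1614
ΣP(Year 0)·Q(Year 1) = 1×414 + 6×62 + 2×352 = 414 + 372 + 704 = 1490
Index = 1614 / 1490 × 100 = 108.3221

108.3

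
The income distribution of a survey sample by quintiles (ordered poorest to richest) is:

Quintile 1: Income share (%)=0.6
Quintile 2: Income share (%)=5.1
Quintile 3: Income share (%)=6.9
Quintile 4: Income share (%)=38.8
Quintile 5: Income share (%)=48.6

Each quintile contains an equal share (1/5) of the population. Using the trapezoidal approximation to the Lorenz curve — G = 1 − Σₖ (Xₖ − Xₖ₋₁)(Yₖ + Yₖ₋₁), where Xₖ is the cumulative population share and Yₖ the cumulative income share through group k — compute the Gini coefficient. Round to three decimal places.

0.519

Cumulative income shares Yₖ: 0.0060, 0.0570, 0.1260, 0.5140, 1.0000
Σ (Xₖ−Xₖ₋₁)(Yₖ+Yₖ₋₁) = (1/5)(0.0060+0.0000) + (1/5)(0.0570+0.0060) + (1/5)(0.1260+0.0570) + (1/5)(0.5140+0.1260) + (1/5)(1.0000+0.5140)
  = 0.0012 + 0.0126 + 0.0366 + 0.1280 + 0.3028 = 0.4812
G = 1 − 0.4812 = 0.5188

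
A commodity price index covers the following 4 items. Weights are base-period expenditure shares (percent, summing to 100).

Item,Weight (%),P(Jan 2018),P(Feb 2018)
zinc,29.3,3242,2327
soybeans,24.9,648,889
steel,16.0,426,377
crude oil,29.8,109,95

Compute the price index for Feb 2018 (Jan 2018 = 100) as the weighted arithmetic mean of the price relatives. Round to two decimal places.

zinc: 29.3 × (2327/3242) = 29.3 × 0.717767 = 21.0306
soybeans: 24.9 × (889/648) = 24.9 × 1.371914 = 34.1606
steel: 16.0 × (377/426) = 16.0 × 0.884977 = 14.1596
crude oil: 29.8 × (95/109) = 29.8 × 0.871560 = 25.9725
Index = Σ wᵢ·(p₁ᵢ/p₀ᵢ) = 21.0306 + 34.1606 + 14.1596 + 25.9725 = 95.3233

95.32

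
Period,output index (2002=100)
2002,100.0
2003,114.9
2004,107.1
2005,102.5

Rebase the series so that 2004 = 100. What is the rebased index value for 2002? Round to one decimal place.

93.4

Rebased(2002) = 100.0 / 107.1 × 100 = 93.3707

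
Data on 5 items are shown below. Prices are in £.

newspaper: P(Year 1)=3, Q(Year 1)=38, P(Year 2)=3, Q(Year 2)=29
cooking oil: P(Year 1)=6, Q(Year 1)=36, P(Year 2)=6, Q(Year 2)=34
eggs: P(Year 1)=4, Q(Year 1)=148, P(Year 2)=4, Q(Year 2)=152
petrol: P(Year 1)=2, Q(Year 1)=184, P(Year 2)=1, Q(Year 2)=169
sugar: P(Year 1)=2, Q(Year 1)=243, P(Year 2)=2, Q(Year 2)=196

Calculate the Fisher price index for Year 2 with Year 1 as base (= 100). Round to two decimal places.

Laspeyres component (base-period weights):
ΣP(Year 2)Q(Year 1) = 3×38 + 6×36 + 4×148 + 1×184 + 2×243 = 114 + 216 + 592 + 184 + 486 = 1592
ΣP(Year 1)Q(Year 1) = 3×38 + 6×36 + 4×148 + 2×184 + 2×243 = 114 + 216 + 592 + 368 + 486 = 1776
L = 1592 / 1776 × 100 = 89.6396
Paasche component (current-period weights):
ΣP(Year 2)Q(Year 2) = 3×29 + 6×34 + 4×152 + 1×169 + 2×196 = 87 + 204 + 608 + 169 + 392 = 1460
ΣP(Year 1)Q(Year 2) = 3×29 + 6×34 + 4×152 + 2×169 + 2×196 = 87 + 204 + 608 + 338 + 392 = 1629
P = 1460 / 1629 × 100 = 89.6255
Fisher = √(L × P) = √(89.6396 × 89.6255) = 89.6326

89.63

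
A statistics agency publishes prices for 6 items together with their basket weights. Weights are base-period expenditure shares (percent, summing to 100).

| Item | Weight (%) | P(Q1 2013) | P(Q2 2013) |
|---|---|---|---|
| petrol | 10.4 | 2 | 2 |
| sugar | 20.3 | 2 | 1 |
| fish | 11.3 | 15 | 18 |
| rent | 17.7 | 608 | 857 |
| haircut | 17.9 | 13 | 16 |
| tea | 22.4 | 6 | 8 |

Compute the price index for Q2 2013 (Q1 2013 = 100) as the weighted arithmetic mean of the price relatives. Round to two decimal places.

petrol: 10.4 × (2/2) = 10.4 × 1.000000 = 10.4000
sugar: 20.3 × (1/2) = 20.3 × 0.500000 = 10.1500
fish: 11.3 × (18/15) = 11.3 × 1.200000 = 13.5600
rent: 17.7 × (857/608) = 17.7 × 1.409539 = 24.9488
haircut: 17.9 × (16/13) = 17.9 × 1.230769 = 22.0308
tea: 22.4 × (8/6) = 22.4 × 1.333333 = 29.8667
Index = Σ wᵢ·(p₁ᵢ/p₀ᵢ) = 10.4000 + 10.1500 + 13.5600 + 24.9488 + 22.0308 + 29.8667 = 110.9563

110.96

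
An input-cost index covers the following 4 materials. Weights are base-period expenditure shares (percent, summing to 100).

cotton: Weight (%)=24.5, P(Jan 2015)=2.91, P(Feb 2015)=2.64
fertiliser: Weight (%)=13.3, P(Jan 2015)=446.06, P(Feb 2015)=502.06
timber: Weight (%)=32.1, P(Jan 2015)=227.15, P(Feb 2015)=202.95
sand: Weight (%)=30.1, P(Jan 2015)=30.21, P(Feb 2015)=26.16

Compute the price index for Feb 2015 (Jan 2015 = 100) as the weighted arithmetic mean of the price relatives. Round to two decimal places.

91.94

cotton: 24.5 × (2.64/2.91) = 24.5 × 0.907216 = 22.2268
fertiliser: 13.3 × (502.06/446.06) = 13.3 × 1.125544 = 14.9697
timber: 32.1 × (202.95/227.15) = 32.1 × 0.893462 = 28.6801
sand: 30.1 × (26.16/30.21) = 30.1 × 0.865938 = 26.0647
Index = Σ wᵢ·(p₁ᵢ/p₀ᵢ) = 22.2268 + 14.9697 + 28.6801 + 26.0647 = 91.9414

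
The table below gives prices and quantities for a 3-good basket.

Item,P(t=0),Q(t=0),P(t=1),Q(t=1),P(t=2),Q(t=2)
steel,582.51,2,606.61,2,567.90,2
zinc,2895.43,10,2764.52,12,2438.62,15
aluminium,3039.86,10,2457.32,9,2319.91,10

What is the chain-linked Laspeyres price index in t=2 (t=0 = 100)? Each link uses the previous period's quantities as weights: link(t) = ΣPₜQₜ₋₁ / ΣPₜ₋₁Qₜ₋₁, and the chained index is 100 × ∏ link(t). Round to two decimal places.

80.13

Link t=0→t=1:
ΣP(t=1)Q(t=0) = 606.61×2 + 2764.52×10 + 2457.32×10 = 1213.22 + 27645.2 + 24573.2 = 53431.62
ΣP(t=0)Q(t=0) = 582.51×2 + 2895.43×10 + 3039.86×10 = 1165.02 + 28954.3 + 30398.6 = 60517.92
link = 53431.62/60517.92 = 0.882906
Link t=1→t=2:
ΣP(t=2)Q(t=1) = 567.90×2 + 2438.62×12 + 2319.91×9 = 1135.8 + 29263.44 + 20879.19 = 51278.43
ΣP(t=1)Q(t=1) = 606.61×2 + 2764.52×12 + 2457.32×9 = 1213.22 + 33174.24 + 22115.88 = 56503.34
link = 51278.43/56503.34 = 0.907529
Chained index = 100 × 0.882906 × 0.907529 = 80.1263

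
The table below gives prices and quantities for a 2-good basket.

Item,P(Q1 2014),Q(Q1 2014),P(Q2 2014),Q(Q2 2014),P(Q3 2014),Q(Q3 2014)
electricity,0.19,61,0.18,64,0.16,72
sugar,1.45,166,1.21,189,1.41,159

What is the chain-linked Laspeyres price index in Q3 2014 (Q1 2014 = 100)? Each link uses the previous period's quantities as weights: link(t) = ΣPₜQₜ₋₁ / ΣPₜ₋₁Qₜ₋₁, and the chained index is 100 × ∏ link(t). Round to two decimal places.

96.73

Link Q1 2014→Q2 2014:
ΣP(Q2 2014)Q(Q1 2014) = 0.18×61 + 1.21×166 = 10.98 + 200.86 = 211.84
ΣP(Q1 2014)Q(Q1 2014) = 0.19×61 + 1.45×166 = 11.59 + 240.7 = 252.29
link = 211.84/252.29 = 0.839669
Link Q2 2014→Q3 2014:
ΣP(Q3 2014)Q(Q2 2014) = 0.16×64 + 1.41×189 = 10.24 + 266.49 = 276.73
ΣP(Q2 2014)Q(Q2 2014) = 0.18×64 + 1.21×189 = 11.52 + 228.69 = 240.21
link = 276.73/240.21 = 1.152034
Chained index = 100 × 0.839669 × 1.152034 = 96.7327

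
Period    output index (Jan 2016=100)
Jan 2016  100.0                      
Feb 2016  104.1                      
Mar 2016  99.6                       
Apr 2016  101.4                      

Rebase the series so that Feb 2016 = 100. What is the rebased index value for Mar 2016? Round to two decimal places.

95.68

Rebased(Mar 2016) = 99.6 / 104.1 × 100 = 95.6772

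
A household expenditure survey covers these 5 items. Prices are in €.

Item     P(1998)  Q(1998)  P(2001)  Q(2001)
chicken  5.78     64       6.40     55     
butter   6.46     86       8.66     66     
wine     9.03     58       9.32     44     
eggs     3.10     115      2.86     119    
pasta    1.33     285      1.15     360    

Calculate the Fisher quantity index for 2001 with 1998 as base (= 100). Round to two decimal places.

89.91

Laspeyres component (base-period weights):
ΣP(1998)Q(2001) = 5.78×55 + 6.46×66 + 9.03×44 + 3.10×119 + 1.33×360 = 317.9 + 426.36 + 397.32 + 368.9 + 478.8 = 1989.28
ΣP(1998)Q(1998) = 5.78×64 + 6.46×86 + 9.03×58 + 3.10×115 + 1.33×285 = 369.92 + 555.56 + 523.74 + 356.5 + 379.05 = 2184.77
L = 1989.28 / 2184.77 × 100 = 91.0521
Paasche component (current-period weights):
ΣP(2001)Q(2001) = 6.40×55 + 8.66×66 + 9.32×44 + 2.86×119 + 1.15×360 = 352 + 571.56 + 410.08 + 340.34 + 414 = 2087.98
ΣP(2001)Q(1998) = 6.40×64 + 8.66×86 + 9.32×58 + 2.86×115 + 1.15×285 = 409.6 + 744.76 + 540.56 + 328.9 + 327.75 = 2351.57
P = 2087.98 / 2351.57 × 100 = 88.7909
Fisher = √(L × P) = √(91.0521 × 88.7909) = 89.9144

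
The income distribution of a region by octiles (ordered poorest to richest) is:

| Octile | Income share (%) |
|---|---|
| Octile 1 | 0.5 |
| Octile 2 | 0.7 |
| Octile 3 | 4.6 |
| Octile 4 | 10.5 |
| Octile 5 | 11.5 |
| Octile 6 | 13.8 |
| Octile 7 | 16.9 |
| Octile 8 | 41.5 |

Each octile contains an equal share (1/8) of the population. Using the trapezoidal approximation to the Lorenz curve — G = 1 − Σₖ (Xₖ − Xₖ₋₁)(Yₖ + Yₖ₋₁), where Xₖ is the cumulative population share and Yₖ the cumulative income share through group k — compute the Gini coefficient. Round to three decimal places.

0.496

Cumulative income shares Yₖ: 0.0050, 0.0120, 0.0580, 0.1630, 0.2780, 0.4160, 0.5850, 1.0000
Σ (Xₖ−Xₖ₋₁)(Yₖ+Yₖ₋₁) = (1/8)(0.0050+0.0000) + (1/8)(0.0120+0.0050) + (1/8)(0.0580+0.0120) + (1/8)(0.1630+0.0580) + (1/8)(0.2780+0.1630) + (1/8)(0.4160+0.2780) + (1/8)(0.5850+0.4160) + (1/8)(1.0000+0.5850)
  = 0.0006 + 0.0021 + 0.0087 + 0.0276 + 0.0551 + 0.0867 + 0.1251 + 0.1981 = 0.5042
G = 1 − 0.5042 = 0.4958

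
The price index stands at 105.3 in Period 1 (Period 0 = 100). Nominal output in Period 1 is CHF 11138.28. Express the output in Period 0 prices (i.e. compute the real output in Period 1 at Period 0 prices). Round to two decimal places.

10577.66

Real = Nominal ÷ (Index/100) = 11138.28 ÷ (105.3/100)
     = 11138.28 ÷ 1.053 = 10577.6638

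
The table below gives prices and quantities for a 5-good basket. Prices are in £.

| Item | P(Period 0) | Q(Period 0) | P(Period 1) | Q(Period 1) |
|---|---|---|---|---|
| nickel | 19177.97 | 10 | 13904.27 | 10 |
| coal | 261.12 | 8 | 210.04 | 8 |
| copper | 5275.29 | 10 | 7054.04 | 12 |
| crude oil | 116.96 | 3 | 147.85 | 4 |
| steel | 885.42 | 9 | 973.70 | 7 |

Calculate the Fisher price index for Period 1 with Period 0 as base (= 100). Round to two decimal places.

Laspeyres component (base-period weights):
ΣP(Period 1)Q(Period 0) = 13904.27×10 + 210.04×8 + 7054.04×10 + 147.85×3 + 973.70×9 = 139042.7 + 1680.32 + 70540.4 + 443.55 + 8763.3 = 220470.27
ΣP(Period 0)Q(Period 0) = 19177.97×10 + 261.12×8 + 5275.29×10 + 116.96×3 + 885.42×9 = 191779.7 + 2088.96 + 52752.9 + 350.88 + 7968.78 = 254941.22
L = 220470.27 / 254941.22 × 100 = 86.4789
Paasche component (current-period weights):
ΣP(Period 1)Q(Period 1) = 13904.27×10 + 210.04×8 + 7054.04×12 + 147.85×4 + 973.70×7 = 139042.7 + 1680.32 + 84648.48 + 591.4 + 6815.9 = 232778.8
ΣP(Period 0)Q(Period 1) = 19177.97×10 + 261.12×8 + 5275.29×12 + 116.96×4 + 885.42×7 = 191779.7 + 2088.96 + 63303.48 + 467.84 + 6197.94 = 263837.92
P = 232778.8 / 263837.92 × 100 = 88.2280
Fisher = √(L × P) = √(86.4789 × 88.2280) = 87.3490

87.35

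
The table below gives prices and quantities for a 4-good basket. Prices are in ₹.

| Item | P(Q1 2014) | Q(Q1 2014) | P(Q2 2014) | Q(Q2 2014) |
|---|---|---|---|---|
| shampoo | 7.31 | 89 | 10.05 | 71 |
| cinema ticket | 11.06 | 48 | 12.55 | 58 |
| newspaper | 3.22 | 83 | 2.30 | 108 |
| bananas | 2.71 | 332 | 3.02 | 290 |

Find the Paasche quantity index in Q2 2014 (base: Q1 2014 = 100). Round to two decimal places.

95.36

Paasche quantity index uses current-period prices as weights.
ΣP(Q2 2014)·Q(Q2 2014) = 10.05×71 + 12.55×58 + 2.30×108 + 3.02×290 = 713.55 + 727.9 + 248.4 + 875.8 = 2565.65
ΣP(Q2 2014)·Q(Q1 2014) = 10.05×89 + 12.55×48 + 2.30×83 + 3.02×332 = 894.45 + 602.4 + 190.9 + 1002.64 = 2690.39
Index = 2565.65 / 2690.39 × 100 = 95.3635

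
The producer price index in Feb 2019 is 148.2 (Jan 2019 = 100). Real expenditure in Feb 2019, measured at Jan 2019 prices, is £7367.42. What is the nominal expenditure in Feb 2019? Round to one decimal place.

Nominal = Real × (Index/100) = 7367.42 × (148.2/100)
        = 7367.42 × 1.482 = 10918.5164

10918.5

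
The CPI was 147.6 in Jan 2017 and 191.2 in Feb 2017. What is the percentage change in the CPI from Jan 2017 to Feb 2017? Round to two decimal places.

Change = (191.2 − 147.6) / 147.6 × 100
       = 43.6 / 147.6 × 100 = 29.5393%

29.54%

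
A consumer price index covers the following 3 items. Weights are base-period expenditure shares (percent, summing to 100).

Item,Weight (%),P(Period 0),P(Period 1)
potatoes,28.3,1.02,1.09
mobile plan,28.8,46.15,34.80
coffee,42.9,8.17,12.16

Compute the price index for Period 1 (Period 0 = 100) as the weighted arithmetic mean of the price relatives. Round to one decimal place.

potatoes: 28.3 × (1.09/1.02) = 28.3 × 1.068627 = 30.2422
mobile plan: 28.8 × (34.80/46.15) = 28.8 × 0.754063 = 21.7170
coffee: 42.9 × (12.16/8.17) = 42.9 × 1.488372 = 63.8512
Index = Σ wᵢ·(p₁ᵢ/p₀ᵢ) = 30.2422 + 21.7170 + 63.8512 = 115.8103

115.8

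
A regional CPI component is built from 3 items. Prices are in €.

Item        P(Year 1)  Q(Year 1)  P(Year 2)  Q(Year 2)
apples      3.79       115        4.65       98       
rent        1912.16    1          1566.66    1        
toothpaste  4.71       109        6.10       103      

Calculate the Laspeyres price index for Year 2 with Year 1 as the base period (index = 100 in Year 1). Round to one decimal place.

Laspeyres price index uses base-period quantities as weights.
ΣP(Year 2)·Q(Year 1) = 4.65×115 + 1566.66×1 + 6.10×109 = 534.75 + 1566.66 + 664.9 = 2766.31
ΣP(Year 1)·Q(Year 1) = 3.79×115 + 1912.16×1 + 4.71×109 = 435.85 + 1912.16 + 513.39 = 2861.4
Index = 2766.31 / 2861.4 × 100 = 96.6768

96.7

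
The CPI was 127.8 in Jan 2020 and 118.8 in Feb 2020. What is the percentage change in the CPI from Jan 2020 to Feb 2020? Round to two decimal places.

-7.04%

Change = (118.8 − 127.8) / 127.8 × 100
       = -9.0 / 127.8 × 100 = -7.0423%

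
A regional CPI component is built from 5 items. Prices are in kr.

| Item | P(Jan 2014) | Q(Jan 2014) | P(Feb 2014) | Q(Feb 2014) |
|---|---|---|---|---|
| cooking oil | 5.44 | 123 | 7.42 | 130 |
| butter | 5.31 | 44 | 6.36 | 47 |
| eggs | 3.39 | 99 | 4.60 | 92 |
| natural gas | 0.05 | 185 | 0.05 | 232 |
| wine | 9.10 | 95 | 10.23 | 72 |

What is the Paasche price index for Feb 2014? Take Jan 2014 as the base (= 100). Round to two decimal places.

Paasche price index uses current-period quantities as weights.
ΣP(Feb 2014)·Q(Feb 2014) = 7.42×130 + 6.36×47 + 4.60×92 + 0.05×232 + 10.23×72 = 964.6 + 298.92 + 423.2 + 11.6 + 736.56 = 2434.88
ΣP(Jan 2014)·Q(Feb 2014) = 5.44×130 + 5.31×47 + 3.39×92 + 0.05×232 + 9.10×72 = 707.2 + 249.57 + 311.88 + 11.6 + 655.2 = 1935.45
Index = 2434.88 / 1935.45 × 100 = 125.8043

125.80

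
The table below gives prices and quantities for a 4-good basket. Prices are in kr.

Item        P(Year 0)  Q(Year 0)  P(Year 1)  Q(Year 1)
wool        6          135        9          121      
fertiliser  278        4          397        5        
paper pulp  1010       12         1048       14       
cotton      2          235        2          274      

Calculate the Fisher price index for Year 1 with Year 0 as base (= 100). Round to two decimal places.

109.04

Laspeyres component (base-period weights):
ΣP(Year 1)Q(Year 0) = 9×135 + 397×4 + 1048×12 + 2×235 = 1215 + 1588 + 12576 + 470 = 15849
ΣP(Year 0)Q(Year 0) = 6×135 + 278×4 + 1010×12 + 2×235 = 810 + 1112 + 12120 + 470 = 14512
L = 15849 / 14512 × 100 = 109.2131
Paasche component (current-period weights):
ΣP(Year 1)Q(Year 1) = 9×121 + 397×5 + 1048×14 + 2×274 = 1089 + 1985 + 14672 + 548 = 18294
ΣP(Year 0)Q(Year 1) = 6×121 + 278×5 + 1010×14 + 2×274 = 726 + 1390 + 14140 + 548 = 16804
P = 18294 / 16804 × 100 = 108.8669
Fisher = √(L × P) = √(109.2131 × 108.8669) = 109.0399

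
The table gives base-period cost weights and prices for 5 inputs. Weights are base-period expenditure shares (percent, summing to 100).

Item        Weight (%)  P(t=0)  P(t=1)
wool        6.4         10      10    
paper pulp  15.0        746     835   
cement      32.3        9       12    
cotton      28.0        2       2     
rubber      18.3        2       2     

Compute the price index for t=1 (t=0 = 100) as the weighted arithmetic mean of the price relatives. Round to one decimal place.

112.6

wool: 6.4 × (10/10) = 6.4 × 1.000000 = 6.4000
paper pulp: 15.0 × (835/746) = 15.0 × 1.119303 = 16.7895
cement: 32.3 × (12/9) = 32.3 × 1.333333 = 43.0667
cotton: 28.0 × (2/2) = 28.0 × 1.000000 = 28.0000
rubber: 18.3 × (2/2) = 18.3 × 1.000000 = 18.3000
Index = Σ wᵢ·(p₁ᵢ/p₀ᵢ) = 6.4000 + 16.7895 + 43.0667 + 28.0000 + 18.3000 = 112.5562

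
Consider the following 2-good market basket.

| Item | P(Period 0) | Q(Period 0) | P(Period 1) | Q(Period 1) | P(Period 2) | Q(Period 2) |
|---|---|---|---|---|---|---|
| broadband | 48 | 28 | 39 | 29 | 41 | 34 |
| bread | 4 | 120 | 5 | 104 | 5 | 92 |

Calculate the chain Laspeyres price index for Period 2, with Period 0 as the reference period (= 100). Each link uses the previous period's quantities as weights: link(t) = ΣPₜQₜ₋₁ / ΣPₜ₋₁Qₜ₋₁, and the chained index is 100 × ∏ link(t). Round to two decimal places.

Link Period 0→Period 1:
ΣP(Period 1)Q(Period 0) = 39×28 + 5×120 = 1092 + 600 = 1692
ΣP(Period 0)Q(Period 0) = 48×28 + 4×120 = 1344 + 480 = 1824
link = 1692/1824 = 0.927632
Link Period 1→Period 2:
ΣP(Period 2)Q(Period 1) = 41×29 + 5×104 = 1189 + 520 = 1709
ΣP(Period 1)Q(Period 1) = 39×29 + 5×104 = 1131 + 520 = 1651
link = 1709/1651 = 1.035130
Chained index = 100 × 0.927632 × 1.035130 = 96.0219

96.02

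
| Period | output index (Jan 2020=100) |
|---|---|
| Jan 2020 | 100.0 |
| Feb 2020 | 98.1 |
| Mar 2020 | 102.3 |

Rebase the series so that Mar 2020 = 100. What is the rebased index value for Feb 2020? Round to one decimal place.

Rebased(Feb 2020) = 98.1 / 102.3 × 100 = 95.8944

95.9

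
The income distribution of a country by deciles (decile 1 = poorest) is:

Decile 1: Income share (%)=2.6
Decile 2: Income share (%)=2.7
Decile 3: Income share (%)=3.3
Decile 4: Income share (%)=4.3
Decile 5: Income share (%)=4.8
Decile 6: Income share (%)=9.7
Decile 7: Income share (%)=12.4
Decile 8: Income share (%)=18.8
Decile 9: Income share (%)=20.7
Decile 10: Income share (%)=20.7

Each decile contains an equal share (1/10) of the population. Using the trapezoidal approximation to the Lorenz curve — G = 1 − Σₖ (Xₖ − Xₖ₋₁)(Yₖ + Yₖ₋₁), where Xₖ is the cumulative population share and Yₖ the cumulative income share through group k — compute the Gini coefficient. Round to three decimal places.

Cumulative income shares Yₖ: 0.0260, 0.0530, 0.0860, 0.1290, 0.1770, 0.2740, 0.3980, 0.5860, 0.7930, 1.0000
Σ (Xₖ−Xₖ₋₁)(Yₖ+Yₖ₋₁) = (1/10)(0.0260+0.0000) + (1/10)(0.0530+0.0260) + (1/10)(0.0860+0.0530) + (1/10)(0.1290+0.0860) + (1/10)(0.1770+0.1290) + (1/10)(0.2740+0.1770) + (1/10)(0.3980+0.2740) + (1/10)(0.5860+0.3980) + (1/10)(0.7930+0.5860) + (1/10)(1.0000+0.7930)
  = 0.0026 + 0.0079 + 0.0139 + 0.0215 + 0.0306 + 0.0451 + 0.0672 + 0.0984 + 0.1379 + 0.1793 = 0.6044
G = 1 − 0.6044 = 0.3956

0.396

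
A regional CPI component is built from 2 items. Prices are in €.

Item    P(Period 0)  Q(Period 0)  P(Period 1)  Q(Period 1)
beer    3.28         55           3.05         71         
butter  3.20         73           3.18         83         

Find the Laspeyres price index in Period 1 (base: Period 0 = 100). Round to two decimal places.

96.59

Laspeyres price index uses base-period quantities as weights.
ΣP(Period 1)·Q(Period 0) = 3.05×55 + 3.18×73 = 167.75 + 232.14 = 399.89
ΣP(Period 0)·Q(Period 0) = 3.28×55 + 3.20×73 = 180.4 + 233.6 = 414
Index = 399.89 / 414 × 100 = 96.5918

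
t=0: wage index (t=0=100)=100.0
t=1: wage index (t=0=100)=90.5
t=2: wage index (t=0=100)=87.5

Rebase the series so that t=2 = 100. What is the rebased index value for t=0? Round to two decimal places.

Rebased(t=0) = 100.0 / 87.5 × 100 = 114.2857

114.29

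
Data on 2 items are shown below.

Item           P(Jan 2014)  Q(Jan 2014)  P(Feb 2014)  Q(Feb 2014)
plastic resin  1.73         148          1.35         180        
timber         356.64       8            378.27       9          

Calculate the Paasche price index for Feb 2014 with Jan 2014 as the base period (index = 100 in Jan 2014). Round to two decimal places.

103.59

Paasche price index uses current-period quantities as weights.
ΣP(Feb 2014)·Q(Feb 2014) = 1.35×180 + 378.27×9 = 243 + 3404.43 = 3647.43
ΣP(Jan 2014)·Q(Feb 2014) = 1.73×180 + 356.64×9 = 311.4 + 3209.76 = 3521.16
Index = 3647.43 / 3521.16 × 100 = 103.5860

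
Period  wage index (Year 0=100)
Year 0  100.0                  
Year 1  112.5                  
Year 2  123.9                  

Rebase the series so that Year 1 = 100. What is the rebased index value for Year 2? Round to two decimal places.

Rebased(Year 2) = 123.9 / 112.5 × 100 = 110.1333

110.13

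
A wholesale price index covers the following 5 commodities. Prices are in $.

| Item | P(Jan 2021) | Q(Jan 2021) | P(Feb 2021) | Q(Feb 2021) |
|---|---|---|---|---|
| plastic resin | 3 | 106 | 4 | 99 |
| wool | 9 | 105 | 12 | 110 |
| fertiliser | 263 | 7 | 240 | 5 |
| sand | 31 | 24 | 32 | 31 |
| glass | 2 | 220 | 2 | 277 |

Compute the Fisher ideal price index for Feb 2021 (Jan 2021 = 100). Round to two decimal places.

107.50

Laspeyres component (base-period weights):
ΣP(Feb 2021)Q(Jan 2021) = 4×106 + 12×105 + 240×7 + 32×24 + 2×220 = 424 + 1260 + 1680 + 768 + 440 = 4572
ΣP(Jan 2021)Q(Jan 2021) = 3×106 + 9×105 + 263×7 + 31×24 + 2×220 = 318 + 945 + 1841 + 744 + 440 = 4288
L = 4572 / 4288 × 100 = 106.6231
Paasche component (current-period weights):
ΣP(Feb 2021)Q(Feb 2021) = 4×99 + 12×110 + 240×5 + 32×31 + 2×277 = 396 + 1320 + 1200 + 992 + 554 = 4462
ΣP(Jan 2021)Q(Feb 2021) = 3×99 + 9×110 + 263×5 + 31×31 + 2×277 = 297 + 990 + 1315 + 961 + 554 = 4117
P = 4462 / 4117 × 100 = 108.3799
Fisher = √(L × P) = √(106.6231 × 108.3799) = 107.4979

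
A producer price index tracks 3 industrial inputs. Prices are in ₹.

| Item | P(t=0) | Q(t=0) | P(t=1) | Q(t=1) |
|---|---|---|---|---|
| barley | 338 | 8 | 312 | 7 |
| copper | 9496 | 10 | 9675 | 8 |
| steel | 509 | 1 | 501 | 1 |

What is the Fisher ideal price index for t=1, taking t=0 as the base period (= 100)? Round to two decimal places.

Laspeyres component (base-period weights):
ΣP(t=1)Q(t=0) = 312×8 + 9675×10 + 501×1 = 2496 + 96750 + 501 = 99747
ΣP(t=0)Q(t=0) = 338×8 + 9496×10 + 509×1 = 2704 + 94960 + 509 = 98173
L = 99747 / 98173 × 100 = 101.6033
Paasche component (current-period weights):
ΣP(t=1)Q(t=1) = 312×7 + 9675×8 + 501×1 = 2184 + 77400 + 501 = 80085
ΣP(t=0)Q(t=1) = 338×7 + 9496×8 + 509×1 = 2366 + 75968 + 509 = 78843
P = 80085 / 78843 × 100 = 101.5753
Fisher = √(L × P) = √(101.6033 × 101.5753) = 101.5893

101.59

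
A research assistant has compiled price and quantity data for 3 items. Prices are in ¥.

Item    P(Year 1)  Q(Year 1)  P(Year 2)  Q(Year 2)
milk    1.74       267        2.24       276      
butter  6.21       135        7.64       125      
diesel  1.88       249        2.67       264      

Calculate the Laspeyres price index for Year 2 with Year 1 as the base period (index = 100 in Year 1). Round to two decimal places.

129.55

Laspeyres price index uses base-period quantities as weights.
ΣP(Year 2)·Q(Year 1) = 2.24×267 + 7.64×135 + 2.67×249 = 598.08 + 1031.4 + 664.83 = 2294.31
ΣP(Year 1)·Q(Year 1) = 1.74×267 + 6.21×135 + 1.88×249 = 464.58 + 838.35 + 468.12 = 1771.05
Index = 2294.31 / 1771.05 × 100 = 129.5452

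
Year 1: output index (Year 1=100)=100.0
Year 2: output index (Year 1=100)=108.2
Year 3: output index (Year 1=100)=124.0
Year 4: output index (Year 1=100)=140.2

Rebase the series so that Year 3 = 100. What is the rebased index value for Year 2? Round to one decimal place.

Rebased(Year 2) = 108.2 / 124.0 × 100 = 87.2581

87.3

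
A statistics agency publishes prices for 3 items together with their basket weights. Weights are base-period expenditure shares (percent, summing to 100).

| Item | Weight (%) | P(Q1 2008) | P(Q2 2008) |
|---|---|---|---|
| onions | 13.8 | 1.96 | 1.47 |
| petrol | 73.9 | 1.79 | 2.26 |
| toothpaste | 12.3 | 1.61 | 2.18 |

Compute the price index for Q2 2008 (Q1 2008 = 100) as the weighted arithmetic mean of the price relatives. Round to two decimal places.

onions: 13.8 × (1.47/1.96) = 13.8 × 0.750000 = 10.3500
petrol: 73.9 × (2.26/1.79) = 73.9 × 1.262570 = 93.3039
toothpaste: 12.3 × (2.18/1.61) = 12.3 × 1.354037 = 16.6547
Index = Σ wᵢ·(p₁ᵢ/p₀ᵢ) = 10.3500 + 93.3039 + 16.6547 = 120.3086

120.31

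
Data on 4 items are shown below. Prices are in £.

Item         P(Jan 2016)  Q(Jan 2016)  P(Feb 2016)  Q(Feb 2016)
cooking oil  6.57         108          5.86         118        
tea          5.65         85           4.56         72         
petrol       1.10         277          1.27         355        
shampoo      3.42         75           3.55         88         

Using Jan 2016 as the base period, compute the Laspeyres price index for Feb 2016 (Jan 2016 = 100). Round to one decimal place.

Laspeyres price index uses base-period quantities as weights.
ΣP(Feb 2016)·Q(Jan 2016) = 5.86×108 + 4.56×85 + 1.27×277 + 3.55×75 = 632.88 + 387.6 + 351.79 + 266.25 = 1638.52
ΣP(Jan 2016)·Q(Jan 2016) = 6.57×108 + 5.65×85 + 1.10×277 + 3.42×75 = 709.56 + 480.25 + 304.7 + 256.5 = 1751.01
Index = 1638.52 / 1751.01 × 100 = 93.5757

93.6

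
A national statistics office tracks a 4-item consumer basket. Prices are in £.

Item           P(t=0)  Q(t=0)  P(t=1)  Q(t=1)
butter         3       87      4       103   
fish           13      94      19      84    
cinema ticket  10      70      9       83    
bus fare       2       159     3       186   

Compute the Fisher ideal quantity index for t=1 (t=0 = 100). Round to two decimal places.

Laspeyres component (base-period weights):
ΣP(t=0)Q(t=1) = 3×103 + 13×84 + 10×83 + 2×186 = 309 + 1092 + 830 + 372 = 2603
ΣP(t=0)Q(t=0) = 3×87 + 13×94 + 10×70 + 2×159 = 261 + 1222 + 700 + 318 = 2501
L = 2603 / 2501 × 100 = 104.0784
Paasche component (current-period weights):
ΣP(t=1)Q(t=1) = 4×103 + 19×84 + 9×83 + 3×186 = 412 + 1596 + 747 + 558 = 3313
ΣP(t=1)Q(t=0) = 4×87 + 19×94 + 9×70 + 3×159 = 348 + 1786 + 630 + 477 = 3241
P = 3313 / 3241 × 100 = 102.2215
Fisher = √(L × P) = √(104.0784 × 102.2215) = 103.1458

103.15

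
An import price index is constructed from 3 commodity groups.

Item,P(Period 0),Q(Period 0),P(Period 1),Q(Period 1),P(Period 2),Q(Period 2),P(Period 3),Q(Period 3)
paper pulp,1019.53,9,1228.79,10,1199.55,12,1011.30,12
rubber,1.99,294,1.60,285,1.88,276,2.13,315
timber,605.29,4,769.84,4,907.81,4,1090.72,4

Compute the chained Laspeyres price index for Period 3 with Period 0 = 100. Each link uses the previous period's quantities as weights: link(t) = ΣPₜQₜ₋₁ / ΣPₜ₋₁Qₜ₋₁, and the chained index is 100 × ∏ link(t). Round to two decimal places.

112.86

Link Period 0→Period 1:
ΣP(Period 1)Q(Period 0) = 1228.79×9 + 1.60×294 + 769.84×4 = 11059.11 + 470.4 + 3079.36 = 14608.87
ΣP(Period 0)Q(Period 0) = 1019.53×9 + 1.99×294 + 605.29×4 = 9175.77 + 585.06 + 2421.16 = 12181.99
link = 14608.87/12181.99 = 1.199219
Link Period 1→Period 2:
ΣP(Period 2)Q(Period 1) = 1199.55×10 + 1.88×285 + 907.81×4 = 11995.5 + 535.8 + 3631.24 = 16162.54
ΣP(Period 1)Q(Period 1) = 1228.79×10 + 1.60×285 + 769.84×4 = 12287.9 + 456 + 3079.36 = 15823.26
link = 16162.54/15823.26 = 1.021442
Link Period 2→Period 3:
ΣP(Period 3)Q(Period 2) = 1011.30×12 + 2.13×276 + 1090.72×4 = 12135.6 + 587.88 + 4362.88 = 17086.36
ΣP(Period 2)Q(Period 2) = 1199.55×12 + 1.88×276 + 907.81×4 = 14394.6 + 518.88 + 3631.24 = 18544.72
link = 17086.36/18544.72 = 0.921360
Chained index = 100 × 1.199219 × 1.021442 × 0.921360 = 112.8603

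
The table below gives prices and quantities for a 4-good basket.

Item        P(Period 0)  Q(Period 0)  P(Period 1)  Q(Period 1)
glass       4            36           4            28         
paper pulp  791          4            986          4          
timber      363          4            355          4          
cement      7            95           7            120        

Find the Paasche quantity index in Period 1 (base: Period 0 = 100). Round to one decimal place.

102.3

Paasche quantity index uses current-period prices as weights.
ΣP(Period 1)·Q(Period 1) = 4×28 + 986×4 + 355×4 + 7×120 = 112 + 3944 + 1420 + 840 = 6316
ΣP(Period 1)·Q(Period 0) = 4×36 + 986×4 + 355×4 + 7×95 = 144 + 3944 + 1420 + 665 = 6173
Index = 6316 / 6173 × 100 = 102.3165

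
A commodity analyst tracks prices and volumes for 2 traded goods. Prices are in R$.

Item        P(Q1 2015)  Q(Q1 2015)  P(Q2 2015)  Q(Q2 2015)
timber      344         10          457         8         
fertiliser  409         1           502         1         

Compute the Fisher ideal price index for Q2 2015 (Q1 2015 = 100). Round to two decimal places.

131.66

Laspeyres component (base-period weights):
ΣP(Q2 2015)Q(Q1 2015) = 457×10 + 502×1 = 4570 + 502 = 5072
ΣP(Q1 2015)Q(Q1 2015) = 344×10 + 409×1 = 3440 + 409 = 3849
L = 5072 / 3849 × 100 = 131.7745
Paasche component (current-period weights):
ΣP(Q2 2015)Q(Q2 2015) = 457×8 + 502×1 = 3656 + 502 = 4158
ΣP(Q1 2015)Q(Q2 2015) = 344×8 + 409×1 = 2752 + 409 = 3161
P = 4158 / 3161 × 100 = 131.5407
Fisher = √(L × P) = √(131.7745 × 131.5407) = 131.6575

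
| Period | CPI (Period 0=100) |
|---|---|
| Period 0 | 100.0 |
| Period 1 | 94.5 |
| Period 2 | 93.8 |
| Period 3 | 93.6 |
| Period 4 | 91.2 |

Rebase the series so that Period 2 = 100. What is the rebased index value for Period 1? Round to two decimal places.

100.75

Rebased(Period 1) = 94.5 / 93.8 × 100 = 100.7463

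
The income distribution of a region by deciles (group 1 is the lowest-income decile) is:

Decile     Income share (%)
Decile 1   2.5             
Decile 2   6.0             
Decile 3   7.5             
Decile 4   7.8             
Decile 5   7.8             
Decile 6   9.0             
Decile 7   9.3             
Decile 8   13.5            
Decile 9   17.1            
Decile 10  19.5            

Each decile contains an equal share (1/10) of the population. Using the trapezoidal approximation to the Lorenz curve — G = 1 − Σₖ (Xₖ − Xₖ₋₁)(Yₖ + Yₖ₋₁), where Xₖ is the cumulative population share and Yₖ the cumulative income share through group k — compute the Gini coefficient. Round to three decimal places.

0.266

Cumulative income shares Yₖ: 0.0250, 0.0850, 0.1600, 0.2380, 0.3160, 0.4060, 0.4990, 0.6340, 0.8050, 1.0000
Σ (Xₖ−Xₖ₋₁)(Yₖ+Yₖ₋₁) = (1/10)(0.0250+0.0000) + (1/10)(0.0850+0.0250) + (1/10)(0.1600+0.0850) + (1/10)(0.2380+0.1600) + (1/10)(0.3160+0.2380) + (1/10)(0.4060+0.3160) + (1/10)(0.4990+0.4060) + (1/10)(0.6340+0.4990) + (1/10)(0.8050+0.6340) + (1/10)(1.0000+0.8050)
  = 0.0025 + 0.0110 + 0.0245 + 0.0398 + 0.0554 + 0.0722 + 0.0905 + 0.1133 + 0.1439 + 0.1805 = 0.7336
G = 1 − 0.7336 = 0.2664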